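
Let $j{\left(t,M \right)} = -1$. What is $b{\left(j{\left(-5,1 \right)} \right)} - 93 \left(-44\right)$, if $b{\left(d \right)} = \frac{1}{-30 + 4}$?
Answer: $\frac{106391}{26} \approx 4092.0$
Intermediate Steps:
$b{\left(d \right)} = - \frac{1}{26}$ ($b{\left(d \right)} = \frac{1}{-26} = - \frac{1}{26}$)
$b{\left(j{\left(-5,1 \right)} \right)} - 93 \left(-44\right) = - \frac{1}{26} - 93 \left(-44\right) = - \frac{1}{26} - -4092 = - \frac{1}{26} + 4092 = \frac{106391}{26}$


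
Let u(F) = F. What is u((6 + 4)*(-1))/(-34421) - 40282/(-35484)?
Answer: 693450781/610697382 ≈ 1.1355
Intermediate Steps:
u((6 + 4)*(-1))/(-34421) - 40282/(-35484) = ((6 + 4)*(-1))/(-34421) - 40282/(-35484) = (10*(-1))*(-1/34421) - 40282*(-1/35484) = -10*(-1/34421) + 20141/17742 = 10/34421 + 20141/17742 = 693450781/610697382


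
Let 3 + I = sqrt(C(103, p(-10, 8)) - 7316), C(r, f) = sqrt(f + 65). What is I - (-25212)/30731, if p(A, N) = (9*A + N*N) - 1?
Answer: -66981/30731 + I*sqrt(7316 - sqrt(38)) ≈ -2.1796 + 85.498*I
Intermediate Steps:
p(A, N) = -1 + N**2 + 9*A (p(A, N) = (9*A + N**2) - 1 = (N**2 + 9*A) - 1 = -1 + N**2 + 9*A)
C(r, f) = sqrt(65 + f)
I = -3 + sqrt(-7316 + sqrt(38)) (I = -3 + sqrt(sqrt(65 + (-1 + 8**2 + 9*(-10))) - 7316) = -3 + sqrt(sqrt(65 + (-1 + 64 - 90)) - 7316) = -3 + sqrt(sqrt(65 - 27) - 7316) = -3 + sqrt(sqrt(38) - 7316) = -3 + sqrt(-7316 + sqrt(38)) ≈ -3.0 + 85.498*I)
I - (-25212)/30731 = (-3 + I*sqrt(7316 - sqrt(38))) - (-25212)/30731 = (-3 + I*sqrt(7316 - sqrt(38))) - 1*(-25212/30731) = (-3 + I*sqrt(7316 - sqrt(38))) + 25212/30731 = -66981/30731 + I*sqrt(7316 - sqrt(38))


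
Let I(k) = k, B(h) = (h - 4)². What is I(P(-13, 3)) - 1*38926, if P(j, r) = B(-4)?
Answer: -38862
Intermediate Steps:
B(h) = (-4 + h)²
P(j, r) = 64 (P(j, r) = (-4 - 4)² = (-8)² = 64)
I(P(-13, 3)) - 1*38926 = 64 - 1*38926 = 64 - 38926 = -38862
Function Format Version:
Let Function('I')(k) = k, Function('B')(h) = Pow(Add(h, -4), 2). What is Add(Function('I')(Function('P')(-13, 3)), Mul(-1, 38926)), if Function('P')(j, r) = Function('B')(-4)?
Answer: -38862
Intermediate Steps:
Function('B')(h) = Pow(Add(-4, h), 2)
Function('P')(j, r) = 64 (Function('P')(j, r) = Pow(Add(-4, -4), 2) = Pow(-8, 2) = 64)
Add(Function('I')(Function('P')(-13, 3)), Mul(-1, 38926)) = Add(64, Mul(-1, 38926)) = Add(64, -38926) = -38862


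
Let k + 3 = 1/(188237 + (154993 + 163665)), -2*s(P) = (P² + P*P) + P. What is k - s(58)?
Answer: 1718374051/506895 ≈ 3390.0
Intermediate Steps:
s(P) = -P² - P/2 (s(P) = -((P² + P*P) + P)/2 = -((P² + P²) + P)/2 = -(2*P² + P)/2 = -(P + 2*P²)/2 = -P² - P/2)
k = -1520684/506895 (k = -3 + 1/(188237 + (154993 + 163665)) = -3 + 1/(188237 + 318658) = -3 + 1/506895 = -1520684/506895 ≈ -3.0000)
k - s(58) = -1520684/506895 - (-1)*58*(½ + 58) = -1520684/506895 - (-1)*58*117/2 = -1520684/506895 - 1*(-3393) = -1520684/506895 + 3393 = 1718374051/506895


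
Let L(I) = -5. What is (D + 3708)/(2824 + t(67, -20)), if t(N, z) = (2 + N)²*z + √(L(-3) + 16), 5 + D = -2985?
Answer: -66340328/8537020805 - 718*√11/8537020805 ≈ -0.0077712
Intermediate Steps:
D = -2990 (D = -5 - 2985 = -2990)
t(N, z) = √11 + z*(2 + N)² (t(N, z) = (2 + N)²*z + √(-5 + 16) = z*(2 + N)² + √11 = √11 + z*(2 + N)²)
(D + 3708)/(2824 + t(67, -20)) = (-2990 + 3708)/(2824 + (√11 - 20*(2 + 67)²)) = 718/(2824 + (√11 - 20*69²)) = 718/(2824 + (√11 - 20*4761)) = 718/(2824 + (√11 - 95220)) = 718/(2824 + (-95220 + √11)) = 718/(-92396 + √11)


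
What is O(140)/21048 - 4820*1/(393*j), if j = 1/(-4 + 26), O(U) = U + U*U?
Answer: -185347675/689322 ≈ -268.88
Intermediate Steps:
O(U) = U + U²
j = 1/22 ≈ 0.045455
O(140)/21048 - 4820*1/(393*j) = (140*(1 + 140))/21048 - 4820/(393*(1/22)) = (140*141)*(1/21048) - 4820/393/22 = 19740*(1/21048) - 4820*22/393 = 1645/1754 - 106040/393 = -185347675/689322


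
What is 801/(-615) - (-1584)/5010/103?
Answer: -4581843/3526205 ≈ -1.2994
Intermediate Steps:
801/(-615) - (-1584)/5010/103 = 801*(-1/615) - (-1584)/5010*(1/103) = -267/205 - 1*(-264/835)*(1/103) = -267/205 + (264/835)*(1/103) = -267/205 + 264/86005 = -4581843/3526205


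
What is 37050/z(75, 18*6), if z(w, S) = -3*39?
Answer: -950/3 ≈ -316.67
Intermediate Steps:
z(w, S) = -117
37050/z(75, 18*6) = 37050/(-117) = 37050*(-1/117) = -950/3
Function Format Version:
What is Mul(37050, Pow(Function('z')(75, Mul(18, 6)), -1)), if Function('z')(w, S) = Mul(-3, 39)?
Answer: Rational(-950, 3) ≈ -316.67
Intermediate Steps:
Function('z')(w, S) = -117
Mul(37050, Pow(Function('z')(75, Mul(18, 6)), -1)) = Mul(37050, Pow(-117, -1)) = Mul(37050, Rational(-1, 117)) = Rational(-950, 3)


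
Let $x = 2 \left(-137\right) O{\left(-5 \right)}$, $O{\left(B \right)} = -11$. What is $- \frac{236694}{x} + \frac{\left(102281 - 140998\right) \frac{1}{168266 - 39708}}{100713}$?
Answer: $- \frac{1532293326381857}{19511825013978} \approx -78.531$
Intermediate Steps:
$x = 3014$ ($x = 2 \left(-137\right) \left(-11\right) = \left(-274\right) \left(-11\right) = 3014$)
$- \frac{236694}{x} + \frac{\left(102281 - 140998\right) \frac{1}{168266 - 39708}}{100713} = - \frac{236694}{3014} + \frac{\left(102281 - 140998\right) \frac{1}{168266 - 39708}}{100713} = \left(-236694\right) \frac{1}{3014} + - \frac{38717}{128558} \cdot \frac{1}{100713} = - \frac{118347}{1507} + \left(-38717\right) \frac{1}{128558} \cdot \frac{1}{100713} = - \frac{118347}{1507} - \frac{38717}{12947461854} = - \frac{1532293326381857}{19511825013978}$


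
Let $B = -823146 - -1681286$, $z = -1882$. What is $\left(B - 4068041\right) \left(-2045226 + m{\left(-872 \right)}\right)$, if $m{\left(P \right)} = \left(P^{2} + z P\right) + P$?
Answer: $-1140766716390$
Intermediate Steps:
$B = 858140$ ($B = -823146 + 1681286 = 858140$)
$m{\left(P \right)} = P^{2} - 1881 P$ ($m{\left(P \right)} = \left(P^{2} - 1882 P\right) + P = P^{2} - 1881 P$)
$\left(B - 4068041\right) \left(-2045226 + m{\left(-872 \right)}\right) = \left(858140 - 4068041\right) \left(-2045226 - 872 \left(-1881 - 872\right)\right) = - 3209901 \left(-2045226 - -2400616\right) = - 3209901 \left(-2045226 + 2400616\right) = \left(-3209901\right) 355390 = -1140766716390$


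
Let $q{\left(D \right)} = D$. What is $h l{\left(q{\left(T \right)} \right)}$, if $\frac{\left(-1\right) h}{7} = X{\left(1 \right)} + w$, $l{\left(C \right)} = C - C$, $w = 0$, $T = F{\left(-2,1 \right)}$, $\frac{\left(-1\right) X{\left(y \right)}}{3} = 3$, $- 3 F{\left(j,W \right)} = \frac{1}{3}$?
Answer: $0$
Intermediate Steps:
$F{\left(j,W \right)} = - \frac{1}{9}$ ($F{\left(j,W \right)} = - \frac{1}{3 \cdot 3} = \left(- \frac{1}{3}\right) \frac{1}{3} = - \frac{1}{9}$)
$X{\left(y \right)} = -9$ ($X{\left(y \right)} = \left(-3\right) 3 = -9$)
$T = - \frac{1}{9} \approx -0.11111$
$l{\left(C \right)} = 0$
$h = 63$ ($h = - 7 \left(-9 + 0\right) = \left(-7\right) \left(-9\right) = 63$)
$h l{\left(q{\left(T \right)} \right)} = 63 \cdot 0 = 0$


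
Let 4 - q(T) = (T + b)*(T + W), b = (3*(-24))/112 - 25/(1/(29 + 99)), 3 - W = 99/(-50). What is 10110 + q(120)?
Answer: 276592921/700 ≈ 3.9513e+5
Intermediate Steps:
W = 249/50 (W = 3 - 99/(-50) = 3 - 99*(-1)/50 = 3 - 1*(-99/50) = 3 + 99/50 = 249/50 ≈ 4.9800)
b = -44809/14 (b = -72*1/112 - 25/(1/128) = -9/14 - 25/1/128 = -9/14 - 25*128 = -9/14 - 3200 = -44809/14 ≈ -3200.6)
q(T) = 4 - (-44809/14 + T)*(249/50 + T) (q(T) = 4 - (T - 44809/14)*(T + 249/50) = 4 - (-44809/14 + T)*(249/50 + T))
10110 + q(120) = 10110 + (11160241/700 - 1*120**2 + (559241/175)*120) = 10110 + (11160241/700 - 1*14400 + 13421784/35) = 10110 + (11160241/700 - 14400 + 13421784/35) = 10110 + 269515921/700 = 276592921/700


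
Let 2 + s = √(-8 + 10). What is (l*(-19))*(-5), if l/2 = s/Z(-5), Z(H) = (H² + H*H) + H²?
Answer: -76/15 + 38*√2/15 ≈ -1.4840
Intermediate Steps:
s = -2 + √2 (s = -2 + √(-8 + 10) = -2 + √2 ≈ -0.58579)
Z(H) = 3*H² (Z(H) = (H² + H²) + H² = 2*H² + H² = 3*H²)
l = -4/75 + 2*√2/75 (l = 2*((-2 + √2)/((3*(-5)²))) = 2*((-2 + √2)/((3*25))) = 2*((-2 + √2)/75) = 2*((-2 + √2)*(1/75)) = 2*(-2/75 + √2/75) = -4/75 + 2*√2/75 ≈ -0.015621)
(l*(-19))*(-5) = ((-4/75 + 2*√2/75)*(-19))*(-5) = (76/75 - 38*√2/75)*(-5) = -76/15 + 38*√2/15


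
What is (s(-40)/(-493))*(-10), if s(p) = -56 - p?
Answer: -160/493 ≈ -0.32454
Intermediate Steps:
(s(-40)/(-493))*(-10) = ((-56 - 1*(-40))/(-493))*(-10) = ((-56 + 40)*(-1/493))*(-10) = -16*(-1/493)*(-10) = (16/493)*(-10) = -160/493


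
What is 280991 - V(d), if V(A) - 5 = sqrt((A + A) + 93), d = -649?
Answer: 280986 - I*sqrt(1205) ≈ 2.8099e+5 - 34.713*I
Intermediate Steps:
V(A) = 5 + sqrt(93 + 2*A) (V(A) = 5 + sqrt((A + A) + 93) = 5 + sqrt(2*A + 93) = 5 + sqrt(93 + 2*A))
280991 - V(d) = 280991 - (5 + sqrt(93 + 2*(-649))) = 280991 - (5 + sqrt(93 - 1298)) = 280991 - (5 + sqrt(-1205)) = 280991 - (5 + I*sqrt(1205)) = 280991 + (-5 - I*sqrt(1205)) = 280986 - I*sqrt(1205)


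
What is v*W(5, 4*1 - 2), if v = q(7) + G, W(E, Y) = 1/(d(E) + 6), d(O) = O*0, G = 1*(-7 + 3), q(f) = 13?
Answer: 3/2 ≈ 1.5000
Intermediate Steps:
G = -4 (G = 1*(-4) = -4)
d(O) = 0
W(E, Y) = 1/6 (W(E, Y) = 1/(0 + 6) = 1/6)
v = 9 (v = 13 - 4 = 9)
v*W(5, 4*1 - 2) = 9*(1/6) = 3/2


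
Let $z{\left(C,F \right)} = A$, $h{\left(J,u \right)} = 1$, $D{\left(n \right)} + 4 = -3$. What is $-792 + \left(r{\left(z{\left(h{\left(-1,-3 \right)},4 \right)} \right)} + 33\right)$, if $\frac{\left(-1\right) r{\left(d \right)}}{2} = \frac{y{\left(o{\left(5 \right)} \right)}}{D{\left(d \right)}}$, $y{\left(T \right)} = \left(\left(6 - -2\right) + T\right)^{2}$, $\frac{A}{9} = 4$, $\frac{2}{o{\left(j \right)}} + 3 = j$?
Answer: $- \frac{5151}{7} \approx -735.86$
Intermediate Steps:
$o{\left(j \right)} = \frac{2}{-3 + j}$
$D{\left(n \right)} = -7$ ($D{\left(n \right)} = -4 - 3 = -7$)
$A = 36$ ($A = 9 \cdot 4 = 36$)
$z{\left(C,F \right)} = 36$
$y{\left(T \right)} = \left(8 + T\right)^{2}$ ($y{\left(T \right)} = \left(\left(6 + 2\right) + T\right)^{2} = \left(8 + T\right)^{2}$)
$r{\left(d \right)} = \frac{162}{7}$ ($r{\left(d \right)} = - 2 \frac{\left(8 + \frac{2}{-3 + 5}\right)^{2}}{-7} = - 2 \left(8 + \frac{2}{2}\right)^{2} \left(- \frac{1}{7}\right) = - 2 \left(8 + 2 \cdot \frac{1}{2}\right)^{2} \left(- \frac{1}{7}\right) = - 2 \left(8 + 1\right)^{2} \left(- \frac{1}{7}\right) = - 2 \cdot 9^{2} \left(- \frac{1}{7}\right) = - 2 \cdot 81 \left(- \frac{1}{7}\right) = \left(-2\right) \left(- \frac{81}{7}\right) = \frac{162}{7}$)
$-792 + \left(r{\left(z{\left(h{\left(-1,-3 \right)},4 \right)} \right)} + 33\right) = -792 + \left(\frac{162}{7} + 33\right) = -792 + \frac{393}{7} = - \frac{5151}{7}$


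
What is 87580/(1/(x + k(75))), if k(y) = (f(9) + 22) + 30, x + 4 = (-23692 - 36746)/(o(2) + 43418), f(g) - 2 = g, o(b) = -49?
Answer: 218804004140/43369 ≈ 5.0452e+6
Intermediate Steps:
f(g) = 2 + g
x = -233914/43369 (x = -4 + (-23692 - 36746)/(-49 + 43418) = -4 - 60438/43369 = -233914/43369 ≈ -5.3936)
k(y) = 63 (k(y) = ((2 + 9) + 22) + 30 = (11 + 22) + 30 = 33 + 30 = 63)
87580/(1/(x + k(75))) = 87580/(1/(-233914/43369 + 63)) = 87580/(1/(2498333/43369)) = 87580/(43369/2498333) = 87580*(2498333/43369) = 218804004140/43369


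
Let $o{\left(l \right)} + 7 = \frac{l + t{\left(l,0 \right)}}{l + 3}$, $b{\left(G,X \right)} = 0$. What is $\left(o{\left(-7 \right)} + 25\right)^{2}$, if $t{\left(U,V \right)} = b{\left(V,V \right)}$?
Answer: $\frac{6241}{16} \approx 390.06$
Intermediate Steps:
$t{\left(U,V \right)} = 0$
$o{\left(l \right)} = -7 + \frac{l}{3 + l}$ ($o{\left(l \right)} = -7 + \frac{l + 0}{l + 3} = -7 + \frac{l}{3 + l}$)
$\left(o{\left(-7 \right)} + 25\right)^{2} = \left(\frac{3 \left(-7 - -14\right)}{3 - 7} + 25\right)^{2} = \left(\frac{3 \left(-7 + 14\right)}{-4} + 25\right)^{2} = \left(3 \left(- \frac{1}{4}\right) 7 + 25\right)^{2} = \left(- \frac{21}{4} + 25\right)^{2} = \left(\frac{79}{4}\right)^{2} = \frac{6241}{16}$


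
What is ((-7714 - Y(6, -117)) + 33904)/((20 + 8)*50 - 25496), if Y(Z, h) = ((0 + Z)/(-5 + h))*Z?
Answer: -66567/61244 ≈ -1.0869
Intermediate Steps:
Y(Z, h) = Z²/(-5 + h) (Y(Z, h) = (Z/(-5 + h))*Z = Z²/(-5 + h))
((-7714 - Y(6, -117)) + 33904)/((20 + 8)*50 - 25496) = ((-7714 - 6²/(-5 - 117)) + 33904)/((20 + 8)*50 - 25496) = ((-7714 - 36/(-122)) + 33904)/(28*50 - 25496) = ((-7714 - 36*(-1)/122) + 33904)/(1400 - 25496) = ((-7714 - 1*(-18/61)) + 33904)/(-24096) = ((-7714 + 18/61) + 33904)*(-1/24096) = (-470536/61 + 33904)*(-1/24096) = (1597608/61)*(-1/24096) = -66567/61244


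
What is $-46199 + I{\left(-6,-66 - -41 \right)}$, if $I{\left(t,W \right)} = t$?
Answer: $-46205$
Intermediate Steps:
$-46199 + I{\left(-6,-66 - -41 \right)} = -46199 - 6 = -46205$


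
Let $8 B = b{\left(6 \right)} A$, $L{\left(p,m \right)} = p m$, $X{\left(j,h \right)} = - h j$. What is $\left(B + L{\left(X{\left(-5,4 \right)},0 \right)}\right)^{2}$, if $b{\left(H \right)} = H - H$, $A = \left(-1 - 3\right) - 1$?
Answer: $0$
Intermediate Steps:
$A = -5$ ($A = -4 - 1 = -5$)
$b{\left(H \right)} = 0$
$X{\left(j,h \right)} = - h j$
$L{\left(p,m \right)} = m p$
$B = 0$ ($B = \frac{0 \left(-5\right)}{8} = \frac{1}{8} \cdot 0 = 0$)
$\left(B + L{\left(X{\left(-5,4 \right)},0 \right)}\right)^{2} = \left(0 + 0 \left(\left(-1\right) 4 \left(-5\right)\right)\right)^{2} = \left(0 + 0 \cdot 20\right)^{2} = \left(0 + 0\right)^{2} = 0^{2} = 0$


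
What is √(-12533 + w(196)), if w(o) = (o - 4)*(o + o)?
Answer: √62731 ≈ 250.46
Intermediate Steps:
w(o) = 2*o*(-4 + o) (w(o) = (-4 + o)*(2*o) = 2*o*(-4 + o))
√(-12533 + w(196)) = √(-12533 + 2*196*(-4 + 196)) = √(-12533 + 2*196*192) = √(-12533 + 75264) = √62731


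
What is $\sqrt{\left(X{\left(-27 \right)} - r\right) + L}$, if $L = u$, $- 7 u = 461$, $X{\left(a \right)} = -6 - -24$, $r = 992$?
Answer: $\frac{i \sqrt{50953}}{7} \approx 32.247 i$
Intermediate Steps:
$X{\left(a \right)} = 18$ ($X{\left(a \right)} = -6 + 24 = 18$)
$u = - \frac{461}{7}$ ($u = \left(- \frac{1}{7}\right) 461 = - \frac{461}{7} \approx -65.857$)
$L = - \frac{461}{7} \approx -65.857$
$\sqrt{\left(X{\left(-27 \right)} - r\right) + L} = \sqrt{\left(18 - 992\right) - \frac{461}{7}} = \sqrt{-974 - \frac{461}{7}} = \sqrt{- \frac{7279}{7}} = \frac{i \sqrt{50953}}{7}$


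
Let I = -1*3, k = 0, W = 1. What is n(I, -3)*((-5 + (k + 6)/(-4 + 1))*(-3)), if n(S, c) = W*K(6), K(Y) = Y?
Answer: 126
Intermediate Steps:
I = -3
n(S, c) = 6 (n(S, c) = 1*6 = 6)
n(I, -3)*((-5 + (k + 6)/(-4 + 1))*(-3)) = 6*((-5 + (0 + 6)/(-4 + 1))*(-3)) = 6*((-5 + 6/(-3))*(-3)) = 6*((-5 + 6*(-⅓))*(-3)) = 6*((-5 - 2)*(-3)) = 6*(-7*(-3)) = 6*21 = 126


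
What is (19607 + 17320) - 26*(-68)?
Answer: 38695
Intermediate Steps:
(19607 + 17320) - 26*(-68) = 36927 + 1768 = 38695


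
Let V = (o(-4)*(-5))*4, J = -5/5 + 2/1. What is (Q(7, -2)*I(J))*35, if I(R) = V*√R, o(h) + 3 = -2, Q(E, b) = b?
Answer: -7000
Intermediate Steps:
o(h) = -5 (o(h) = -3 - 2 = -5)
J = 1 (J = -5*⅕ + 2*1 = -1 + 2 = 1)
V = 100 (V = -5*(-5)*4 = 25*4 = 100)
I(R) = 100*√R
(Q(7, -2)*I(J))*35 = -200*√1*35 = -200*35 = -7000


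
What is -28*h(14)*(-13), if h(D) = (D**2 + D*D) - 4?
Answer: 141232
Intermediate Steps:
h(D) = -4 + 2*D**2 (h(D) = (D**2 + D**2) - 4 = 2*D**2 - 4 = -4 + 2*D**2)
-28*h(14)*(-13) = -28*(-4 + 2*14**2)*(-13) = -28*(-4 + 2*196)*(-13) = -28*(-4 + 392)*(-13) = -28*388*(-13) = -10864*(-13) = 141232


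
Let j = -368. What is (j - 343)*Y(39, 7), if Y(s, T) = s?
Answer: -27729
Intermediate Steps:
(j - 343)*Y(39, 7) = (-368 - 343)*39 = -711*39 = -27729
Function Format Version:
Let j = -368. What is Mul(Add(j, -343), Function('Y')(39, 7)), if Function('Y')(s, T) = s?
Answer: -27729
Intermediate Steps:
Mul(Add(j, -343), Function('Y')(39, 7)) = Mul(Add(-368, -343), 39) = Mul(-711, 39) = -27729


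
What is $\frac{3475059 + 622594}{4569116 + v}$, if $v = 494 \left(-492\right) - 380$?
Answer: $\frac{4097653}{4325688} \approx 0.94728$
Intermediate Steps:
$v = -243428$ ($v = -243048 - 380 = -243428$)
$\frac{3475059 + 622594}{4569116 + v} = \frac{3475059 + 622594}{4569116 - 243428} = \frac{4097653}{4325688}$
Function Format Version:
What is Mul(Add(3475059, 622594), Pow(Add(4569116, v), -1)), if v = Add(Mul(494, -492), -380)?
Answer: Rational(4097653, 4325688) ≈ 0.94728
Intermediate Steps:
v = -243428 (v = Add(-243048, -380) = -243428)
Mul(Add(3475059, 622594), Pow(Add(4569116, v), -1)) = Mul(Add(3475059, 622594), Pow(Add(4569116, -243428), -1)) = Mul(4097653, Pow(4325688, -1)) = Mul(4097653, Rational(1, 4325688)) = Rational(4097653, 4325688)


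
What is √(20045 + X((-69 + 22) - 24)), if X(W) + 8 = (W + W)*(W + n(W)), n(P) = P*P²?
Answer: √50853481 ≈ 7131.2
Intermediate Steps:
n(P) = P³
X(W) = -8 + 2*W*(W + W³) (X(W) = -8 + (W + W)*(W + W³) = -8 + (2*W)*(W + W³) = -8 + 2*W*(W + W³))
√(20045 + X((-69 + 22) - 24)) = √(20045 + (-8 + 2*((-69 + 22) - 24)² + 2*((-69 + 22) - 24)⁴)) = √(20045 + (-8 + 2*(-47 - 24)² + 2*(-47 - 24)⁴)) = √(20045 + (-8 + 2*(-71)² + 2*(-71)⁴)) = √(20045 + (-8 + 2*5041 + 2*25411681)) = √(20045 + (-8 + 10082 + 50823362)) = √(20045 + 50833436) = √50853481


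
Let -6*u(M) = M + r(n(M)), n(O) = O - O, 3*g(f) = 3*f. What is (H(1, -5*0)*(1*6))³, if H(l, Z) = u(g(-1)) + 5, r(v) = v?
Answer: 29791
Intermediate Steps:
g(f) = f (g(f) = (3*f)/3 = f)
n(O) = 0
u(M) = -M/6 (u(M) = -(M + 0)/6 = -M/6)
H(l, Z) = 31/6 (H(l, Z) = -⅙*(-1) + 5 = ⅙ + 5 = 31/6)
(H(1, -5*0)*(1*6))³ = (31*(1*6)/6)³ = ((31/6)*6)³ = 31³ = 29791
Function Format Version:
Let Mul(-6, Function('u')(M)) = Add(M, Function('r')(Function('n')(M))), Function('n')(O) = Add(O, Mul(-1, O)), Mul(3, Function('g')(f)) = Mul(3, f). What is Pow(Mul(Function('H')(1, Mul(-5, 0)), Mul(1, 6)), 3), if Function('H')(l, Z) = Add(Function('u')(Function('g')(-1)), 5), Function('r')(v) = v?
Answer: 29791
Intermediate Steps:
Function('g')(f) = f (Function('g')(f) = Mul(Rational(1, 3), Mul(3, f)) = f)
Function('n')(O) = 0
Function('u')(M) = Mul(Rational(-1, 6), M) (Function('u')(M) = Mul(Rational(-1, 6), Add(M, 0)) = Mul(Rational(-1, 6), M))
Function('H')(l, Z) = Rational(31, 6) (Function('H')(l, Z) = Add(Mul(Rational(-1, 6), -1), 5) = Add(Rational(1, 6), 5) = Rational(31, 6))
Pow(Mul(Function('H')(1, Mul(-5, 0)), Mul(1, 6)), 3) = Pow(Mul(Rational(31, 6), Mul(1, 6)), 3) = Pow(Mul(Rational(31, 6), 6), 3) = Pow(31, 3) = 29791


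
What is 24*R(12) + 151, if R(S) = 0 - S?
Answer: -137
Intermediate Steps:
R(S) = -S
24*R(12) + 151 = 24*(-1*12) + 151 = 24*(-12) + 151 = -288 + 151 = -137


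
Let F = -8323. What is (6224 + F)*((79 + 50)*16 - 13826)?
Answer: 24688438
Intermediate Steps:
(6224 + F)*((79 + 50)*16 - 13826) = (6224 - 8323)*((79 + 50)*16 - 13826) = -2099*(129*16 - 13826) = -2099*(2064 - 13826) = -2099*(-11762) = 24688438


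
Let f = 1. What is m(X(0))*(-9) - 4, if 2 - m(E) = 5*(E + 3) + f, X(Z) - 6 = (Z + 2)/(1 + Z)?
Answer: 482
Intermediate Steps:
X(Z) = 6 + (2 + Z)/(1 + Z) (X(Z) = 6 + (Z + 2)/(1 + Z) = 6 + (2 + Z)/(1 + Z))
m(E) = -14 - 5*E (m(E) = 2 - (5*(E + 3) + 1) = 2 - (5*(3 + E) + 1) = 2 - ((15 + 5*E) + 1) = 2 - (16 + 5*E) = 2 + (-16 - 5*E) = -14 - 5*E)
m(X(0))*(-9) - 4 = (-14 - 5*(8 + 7*0)/(1 + 0))*(-9) - 4 = (-14 - 5*(8 + 0)/1)*(-9) - 4 = (-14 - 5*8)*(-9) - 4 = (-14 - 40)*(-9) - 4 = -54*(-9) - 4 = 486 - 4 = 482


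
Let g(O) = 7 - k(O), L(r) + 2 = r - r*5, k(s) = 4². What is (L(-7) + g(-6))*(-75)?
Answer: -1275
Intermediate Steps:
k(s) = 16
L(r) = -2 - 4*r (L(r) = -2 + (r - r*5) = -2 + (r - 5*r) = -2 - 4*r)
g(O) = -9 (g(O) = 7 - 1*16 = 7 - 16 = -9)
(L(-7) + g(-6))*(-75) = ((-2 - 4*(-7)) - 9)*(-75) = ((-2 + 28) - 9)*(-75) = (26 - 9)*(-75) = 17*(-75) = -1275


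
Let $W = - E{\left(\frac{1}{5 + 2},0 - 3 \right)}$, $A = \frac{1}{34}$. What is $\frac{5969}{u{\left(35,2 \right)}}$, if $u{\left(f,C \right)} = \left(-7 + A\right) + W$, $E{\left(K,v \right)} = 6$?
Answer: $- \frac{202946}{441} \approx -460.19$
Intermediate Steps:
$A = \frac{1}{34} \approx 0.029412$
$W = -6$ ($W = \left(-1\right) 6 = -6$)
$u{\left(f,C \right)} = - \frac{441}{34}$ ($u{\left(f,C \right)} = \left(-7 + \frac{1}{34}\right) - 6 = - \frac{237}{34} - 6 = - \frac{441}{34}$)
$\frac{5969}{u{\left(35,2 \right)}} = \frac{5969}{- \frac{441}{34}} = 5969 \left(- \frac{34}{441}\right) = - \frac{202946}{441}$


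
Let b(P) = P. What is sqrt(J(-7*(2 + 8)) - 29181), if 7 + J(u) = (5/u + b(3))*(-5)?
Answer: I*sqrt(5723718)/14 ≈ 170.89*I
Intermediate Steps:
J(u) = -22 - 25/u (J(u) = -7 + (5/u + 3)*(-5) = -7 + (3 + 5/u)*(-5) = -7 + (-15 - 25/u) = -22 - 25/u)
sqrt(J(-7*(2 + 8)) - 29181) = sqrt((-22 - 25*(-1/(7*(2 + 8)))) - 29181) = sqrt((-22 - 25/((-7*10))) - 29181) = sqrt((-22 - 25/(-70)) - 29181) = sqrt((-22 - 25*(-1/70)) - 29181) = sqrt((-22 + 5/14) - 29181) = sqrt(-303/14 - 29181) = sqrt(-408837/14) = I*sqrt(5723718)/14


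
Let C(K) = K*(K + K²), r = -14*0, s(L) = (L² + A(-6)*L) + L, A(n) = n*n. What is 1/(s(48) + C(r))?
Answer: 1/4080 ≈ 0.00024510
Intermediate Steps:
A(n) = n²
s(L) = L² + 37*L (s(L) = (L² + (-6)²*L) + L = (L² + 36*L) + L = L² + 37*L)
r = 0
1/(s(48) + C(r)) = 1/(48*(37 + 48) + 0²*(1 + 0)) = 1/(48*85 + 0*1) = 1/(4080 + 0) = 1/4080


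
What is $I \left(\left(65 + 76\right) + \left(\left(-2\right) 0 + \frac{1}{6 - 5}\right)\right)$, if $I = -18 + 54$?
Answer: $5112$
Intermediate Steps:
$I = 36$
$I \left(\left(65 + 76\right) + \left(\left(-2\right) 0 + \frac{1}{6 - 5}\right)\right) = 36 \left(\left(65 + 76\right) + \left(\left(-2\right) 0 + \frac{1}{6 - 5}\right)\right) = 36 \left(141 + \left(0 + 1^{-1}\right)\right) = 36 \left(141 + \left(0 + 1\right)\right) = 36 \left(141 + 1\right) = 36 \cdot 142 = 5112$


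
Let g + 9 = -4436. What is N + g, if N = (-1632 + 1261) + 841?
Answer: -3975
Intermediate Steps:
g = -4445 (g = -9 - 4436 = -4445)
N = 470 (N = -371 + 841 = 470)
N + g = 470 - 4445 = -3975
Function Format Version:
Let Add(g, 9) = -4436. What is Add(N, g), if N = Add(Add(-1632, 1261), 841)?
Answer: -3975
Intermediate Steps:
g = -4445 (g = Add(-9, -4436) = -4445)
N = 470 (N = Add(-371, 841) = 470)
Add(N, g) = Add(470, -4445) = -3975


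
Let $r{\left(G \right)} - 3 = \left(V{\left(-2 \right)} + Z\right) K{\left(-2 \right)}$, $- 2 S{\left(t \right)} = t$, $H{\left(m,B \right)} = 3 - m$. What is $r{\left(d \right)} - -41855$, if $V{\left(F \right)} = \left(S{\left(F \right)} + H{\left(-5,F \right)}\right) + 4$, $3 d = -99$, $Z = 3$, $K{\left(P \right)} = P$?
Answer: $41826$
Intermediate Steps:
$d = -33$ ($d = \frac{1}{3} \left(-99\right) = -33$)
$S{\left(t \right)} = - \frac{t}{2}$
$V{\left(F \right)} = 12 - \frac{F}{2}$ ($V{\left(F \right)} = \left(- \frac{F}{2} + \left(3 - -5\right)\right) + 4 = \left(- \frac{F}{2} + \left(3 + 5\right)\right) + 4 = \left(- \frac{F}{2} + 8\right) + 4 = \left(8 - \frac{F}{2}\right) + 4 = 12 - \frac{F}{2}$)
$r{\left(G \right)} = -29$ ($r{\left(G \right)} = 3 + \left(\left(12 - -1\right) + 3\right) \left(-2\right) = 3 + \left(\left(12 + 1\right) + 3\right) \left(-2\right) = 3 + \left(13 + 3\right) \left(-2\right) = 3 + 16 \left(-2\right) = 3 - 32 = -29$)
$r{\left(d \right)} - -41855 = -29 - -41855 = -29 + 41855 = 41826$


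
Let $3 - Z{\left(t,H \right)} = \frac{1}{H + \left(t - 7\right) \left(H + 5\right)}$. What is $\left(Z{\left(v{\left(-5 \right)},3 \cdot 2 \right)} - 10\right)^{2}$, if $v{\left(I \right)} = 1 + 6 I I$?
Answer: $\frac{123899161}{2528100} \approx 49.009$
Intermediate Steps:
$v{\left(I \right)} = 1 + 6 I^{2}$
$Z{\left(t,H \right)} = 3 - \frac{1}{H + \left(-7 + t\right) \left(5 + H\right)}$ ($Z{\left(t,H \right)} = 3 - \frac{1}{H + \left(t - 7\right) \left(H + 5\right)} = 3 - \frac{1}{H + \left(-7 + t\right) \left(5 + H\right)}$)
$\left(Z{\left(v{\left(-5 \right)},3 \cdot 2 \right)} - 10\right)^{2} = \left(\frac{-106 - 18 \cdot 3 \cdot 2 + 15 \left(1 + 6 \left(-5\right)^{2}\right) + 3 \cdot 3 \cdot 2 \left(1 + 6 \left(-5\right)^{2}\right)}{-35 - 6 \cdot 3 \cdot 2 + 5 \left(1 + 6 \left(-5\right)^{2}\right) + 3 \cdot 2 \left(1 + 6 \left(-5\right)^{2}\right)} - 10\right)^{2} = \left(\frac{-106 - 108 + 15 \left(1 + 6 \cdot 25\right) + 3 \cdot 6 \left(1 + 6 \cdot 25\right)}{-35 - 36 + 5 \left(1 + 6 \cdot 25\right) + 6 \left(1 + 6 \cdot 25\right)} - 10\right)^{2} = \left(\frac{-106 - 108 + 15 \left(1 + 150\right) + 3 \cdot 6 \left(1 + 150\right)}{-35 - 36 + 5 \left(1 + 150\right) + 6 \left(1 + 150\right)} - 10\right)^{2} = \left(\frac{-106 - 108 + 15 \cdot 151 + 3 \cdot 6 \cdot 151}{-35 - 36 + 5 \cdot 151 + 6 \cdot 151} - 10\right)^{2} = \left(\frac{-106 - 108 + 2265 + 2718}{-35 - 36 + 755 + 906} - 10\right)^{2} = \left(\frac{1}{1590} \cdot 4769 - 10\right)^{2} = \left(\frac{4769}{1590} - 10\right)^{2} = \left(- \frac{11131}{1590}\right)^{2} = \frac{123899161}{2528100}$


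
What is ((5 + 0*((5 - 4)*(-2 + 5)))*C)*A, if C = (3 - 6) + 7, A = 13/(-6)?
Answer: -130/3 ≈ -43.333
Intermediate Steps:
A = -13/6 (A = 13*(-⅙) = -13/6 ≈ -2.1667)
C = 4 (C = -3 + 7 = 4)
((5 + 0*((5 - 4)*(-2 + 5)))*C)*A = ((5 + 0*((5 - 4)*(-2 + 5)))*4)*(-13/6) = ((5 + 0*(1*3))*4)*(-13/6) = ((5 + 0*3)*4)*(-13/6) = ((5 + 0)*4)*(-13/6) = (5*4)*(-13/6) = 20*(-13/6) = -130/3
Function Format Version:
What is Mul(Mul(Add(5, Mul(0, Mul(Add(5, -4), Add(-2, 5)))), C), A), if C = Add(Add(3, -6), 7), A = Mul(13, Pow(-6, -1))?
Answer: Rational(-130, 3) ≈ -43.333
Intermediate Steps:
A = Rational(-13, 6) (A = Mul(13, Rational(-1, 6)) = Rational(-13, 6) ≈ -2.1667)
C = 4 (C = Add(-3, 7) = 4)
Mul(Mul(Add(5, Mul(0, Mul(Add(5, -4), Add(-2, 5)))), C), A) = Mul(Mul(Add(5, Mul(0, Mul(Add(5, -4), Add(-2, 5)))), 4), Rational(-13, 6)) = Mul(Mul(Add(5, Mul(0, Mul(1, 3))), 4), Rational(-13, 6)) = Mul(Mul(Add(5, Mul(0, 3)), 4), Rational(-13, 6)) = Mul(Mul(Add(5, 0), 4), Rational(-13, 6)) = Mul(Mul(5, 4), Rational(-13, 6)) = Mul(20, Rational(-13, 6)) = Rational(-130, 3)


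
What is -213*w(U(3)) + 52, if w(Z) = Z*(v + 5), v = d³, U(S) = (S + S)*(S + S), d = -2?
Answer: 23056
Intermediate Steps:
U(S) = 4*S² (U(S) = (2*S)*(2*S) = 4*S²)
v = -8 (v = (-2)³ = -8)
w(Z) = -3*Z (w(Z) = Z*(-8 + 5) = Z*(-3) = -3*Z)
-213*w(U(3)) + 52 = -(-639)*4*3² + 52 = -(-639)*4*9 + 52 = -(-639)*36 + 52 = -213*(-108) + 52 = 23004 + 52 = 23056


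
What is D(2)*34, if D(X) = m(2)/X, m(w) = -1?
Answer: -17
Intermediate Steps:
D(X) = -1/X
D(2)*34 = -1/2*34 = -17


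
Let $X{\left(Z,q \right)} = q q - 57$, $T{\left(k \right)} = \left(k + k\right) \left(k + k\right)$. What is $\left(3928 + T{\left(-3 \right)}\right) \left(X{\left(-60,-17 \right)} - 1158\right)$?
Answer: $-3670664$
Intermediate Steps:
$T{\left(k \right)} = 4 k^{2}$ ($T{\left(k \right)} = 2 k 2 k = 4 k^{2}$)
$X{\left(Z,q \right)} = -57 + q^{2}$ ($X{\left(Z,q \right)} = q^{2} - 57 = -57 + q^{2}$)
$\left(3928 + T{\left(-3 \right)}\right) \left(X{\left(-60,-17 \right)} - 1158\right) = \left(3928 + 4 \left(-3\right)^{2}\right) \left(\left(-57 + \left(-17\right)^{2}\right) - 1158\right) = \left(3928 + 4 \cdot 9\right) \left(\left(-57 + 289\right) - 1158\right) = \left(3928 + 36\right) \left(232 - 1158\right) = 3964 \left(-926\right) = -3670664$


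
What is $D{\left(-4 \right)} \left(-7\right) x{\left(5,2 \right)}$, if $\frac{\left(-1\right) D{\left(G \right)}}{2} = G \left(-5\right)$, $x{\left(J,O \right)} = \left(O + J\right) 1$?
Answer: $1960$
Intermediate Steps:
$x{\left(J,O \right)} = J + O$ ($x{\left(J,O \right)} = \left(J + O\right) 1 = J + O$)
$D{\left(G \right)} = 10 G$ ($D{\left(G \right)} = - 2 G \left(-5\right) = - 2 \left(- 5 G\right) = 10 G$)
$D{\left(-4 \right)} \left(-7\right) x{\left(5,2 \right)} = 10 \left(-4\right) \left(-7\right) \left(5 + 2\right) = \left(-40\right) \left(-7\right) 7 = 280 \cdot 7 = 1960$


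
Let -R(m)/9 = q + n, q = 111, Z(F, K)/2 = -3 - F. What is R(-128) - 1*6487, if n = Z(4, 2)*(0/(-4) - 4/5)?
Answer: -37934/5 ≈ -7586.8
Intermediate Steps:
Z(F, K) = -6 - 2*F (Z(F, K) = 2*(-3 - F) = -6 - 2*F)
n = 56/5 (n = (-6 - 2*4)*(0/(-4) - 4/5) = (-6 - 8)*(0*(-1/4) - 4*1/5) = -14*(0 - 4/5) = -14*(-4/5) = 56/5 ≈ 11.200)
R(m) = -5499/5 (R(m) = -9*(111 + 56/5) = -9*611/5 = -5499/5)
R(-128) - 1*6487 = -5499/5 - 1*6487 = -5499/5 - 6487 = -37934/5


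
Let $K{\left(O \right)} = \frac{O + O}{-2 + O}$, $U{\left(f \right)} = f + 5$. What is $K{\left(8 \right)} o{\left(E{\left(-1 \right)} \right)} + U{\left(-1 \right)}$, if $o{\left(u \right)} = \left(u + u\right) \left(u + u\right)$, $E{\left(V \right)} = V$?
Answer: $\frac{44}{3} \approx 14.667$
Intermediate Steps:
$U{\left(f \right)} = 5 + f$
$K{\left(O \right)} = \frac{2 O}{-2 + O}$
$o{\left(u \right)} = 4 u^{2}$ ($o{\left(u \right)} = 2 u 2 u = 4 u^{2}$)
$K{\left(8 \right)} o{\left(E{\left(-1 \right)} \right)} + U{\left(-1 \right)} = 2 \cdot 8 \frac{1}{-2 + 8} \cdot 4 \left(-1\right)^{2} + \left(5 - 1\right) = 2 \cdot 8 \cdot \frac{1}{6} \cdot 4 \cdot 1 + 4 = 2 \cdot 8 \cdot \frac{1}{6} \cdot 4 + 4 = \frac{8}{3} \cdot 4 + 4 = \frac{32}{3} + 4 = \frac{44}{3}$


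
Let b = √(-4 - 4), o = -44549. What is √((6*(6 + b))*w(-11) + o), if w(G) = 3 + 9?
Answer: √(-44117 + 144*I*√2) ≈ 0.4848 + 210.04*I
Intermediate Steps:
b = 2*I*√2 (b = √(-8) = 2*I*√2 ≈ 2.8284*I)
w(G) = 12
√((6*(6 + b))*w(-11) + o) = √((6*(6 + 2*I*√2))*12 - 44549) = √((36 + 12*I*√2)*12 - 44549) = √((432 + 144*I*√2) - 44549) = √(-44117 + 144*I*√2)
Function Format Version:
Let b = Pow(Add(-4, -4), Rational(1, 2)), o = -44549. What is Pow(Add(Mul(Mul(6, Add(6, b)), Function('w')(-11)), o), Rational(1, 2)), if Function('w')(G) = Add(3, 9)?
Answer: Pow(Add(-44117, Mul(144, I, Pow(2, Rational(1, 2)))), Rational(1, 2)) ≈ Add(0.4848, Mul(210.04, I))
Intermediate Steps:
b = Mul(2, I, Pow(2, Rational(1, 2))) (b = Pow(-8, Rational(1, 2)) = Mul(2, I, Pow(2, Rational(1, 2))) ≈ Mul(2.8284, I))
Function('w')(G) = 12
Pow(Add(Mul(Mul(6, Add(6, b)), Function('w')(-11)), o), Rational(1, 2)) = Pow(Add(Mul(Mul(6, Add(6, Mul(2, I, Pow(2, Rational(1, 2))))), 12), -44549), Rational(1, 2)) = Pow(Add(Mul(Add(36, Mul(12, I, Pow(2, Rational(1, 2)))), 12), -44549), Rational(1, 2)) = Pow(Add(Add(432, Mul(144, I, Pow(2, Rational(1, 2)))), -44549), Rational(1, 2)) = Pow(Add(-44117, Mul(144, I, Pow(2, Rational(1, 2)))), Rational(1, 2))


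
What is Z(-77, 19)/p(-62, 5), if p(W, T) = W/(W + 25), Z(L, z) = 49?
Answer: 1813/62 ≈ 29.242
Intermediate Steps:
p(W, T) = W/(25 + W)
Z(-77, 19)/p(-62, 5) = 49/((-62/(25 - 62))) = 49/((-62/(-37))) = 49/((-62*(-1/37))) = 49/(62/37) = 49*(37/62) = 1813/62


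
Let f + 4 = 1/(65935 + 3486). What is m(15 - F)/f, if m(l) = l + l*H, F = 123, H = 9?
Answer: 24991560/92561 ≈ 270.00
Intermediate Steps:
f = -277683/69421 (f = -4 + 1/(65935 + 3486) = -4 + 1/69421 = -277683/69421 ≈ -4.0000)
m(l) = 10*l (m(l) = l + l*9 = l + 9*l = 10*l)
m(15 - F)/f = (10*(15 - 1*123))/(-277683/69421) = (10*(15 - 123))*(-69421/277683) = (10*(-108))*(-69421/277683) = -1080*(-69421/277683) = 24991560/92561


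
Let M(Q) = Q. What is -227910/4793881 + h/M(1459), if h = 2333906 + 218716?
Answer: 12236633585292/6994272379 ≈ 1749.5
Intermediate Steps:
h = 2552622
-227910/4793881 + h/M(1459) = -227910/4793881 + 2552622/1459 = 12236633585292/6994272379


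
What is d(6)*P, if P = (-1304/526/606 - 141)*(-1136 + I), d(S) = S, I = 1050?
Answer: 1932673700/26563 ≈ 72758.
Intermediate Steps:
P = 966336850/79689 (P = (-1304/526/606 - 141)*(-1136 + 1050) = (-1304*1/526*(1/606) - 141)*(-86) = (-652/263*1/606 - 141)*(-86) = (-326/79689 - 141)*(-86) = -11236475/79689*(-86) = 966336850/79689 ≈ 12126.)
d(6)*P = 6*(966336850/79689) = 1932673700/26563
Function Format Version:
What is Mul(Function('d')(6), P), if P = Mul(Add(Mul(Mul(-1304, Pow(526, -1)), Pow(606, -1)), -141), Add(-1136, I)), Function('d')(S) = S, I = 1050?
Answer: Rational(1932673700, 26563) ≈ 72758.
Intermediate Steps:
P = Rational(966336850, 79689) (P = Mul(Add(Mul(Mul(-1304, Pow(526, -1)), Pow(606, -1)), -141), Add(-1136, 1050)) = Mul(Add(Mul(Mul(-1304, Rational(1, 526)), Rational(1, 606)), -141), -86) = Mul(Add(Mul(Rational(-652, 263), Rational(1, 606)), -141), -86) = Mul(Add(Rational(-326, 79689), -141), -86) = Mul(Rational(-11236475, 79689), -86) = Rational(966336850, 79689) ≈ 12126.)
Mul(Function('d')(6), P) = Mul(6, Rational(966336850, 79689)) = Rational(1932673700, 26563)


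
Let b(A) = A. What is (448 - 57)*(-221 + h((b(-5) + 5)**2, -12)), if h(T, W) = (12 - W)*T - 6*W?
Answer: -58259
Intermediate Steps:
h(T, W) = -6*W + T*(12 - W) (h(T, W) = T*(12 - W) - 6*W = -6*W + T*(12 - W))
(448 - 57)*(-221 + h((b(-5) + 5)**2, -12)) = (448 - 57)*(-221 + (-6*(-12) + 12*(-5 + 5)**2 - 1*(-5 + 5)**2*(-12))) = 391*(-221 + (72 + 12*0**2 - 1*0**2*(-12))) = 391*(-221 + (72 + 12*0 - 1*0*(-12))) = 391*(-221 + (72 + 0 + 0)) = 391*(-221 + 72) = 391*(-149) = -58259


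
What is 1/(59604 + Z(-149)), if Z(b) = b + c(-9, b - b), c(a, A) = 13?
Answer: 1/59468 ≈ 1.6816e-5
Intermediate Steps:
Z(b) = 13 + b (Z(b) = b + 13 = 13 + b)
1/(59604 + Z(-149)) = 1/(59604 + (13 - 149)) = 1/(59604 - 136) = 1/59468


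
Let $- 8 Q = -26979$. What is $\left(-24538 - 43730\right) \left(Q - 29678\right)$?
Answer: $\frac{3591664815}{2} \approx 1.7958 \cdot 10^{9}$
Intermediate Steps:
$Q = \frac{26979}{8}$ ($Q = \left(- \frac{1}{8}\right) \left(-26979\right) = \frac{26979}{8} \approx 3372.4$)
$\left(-24538 - 43730\right) \left(Q - 29678\right) = \left(-24538 - 43730\right) \left(\frac{26979}{8} - 29678\right) = \left(-68268\right) \left(- \frac{210445}{8}\right) = \frac{3591664815}{2}$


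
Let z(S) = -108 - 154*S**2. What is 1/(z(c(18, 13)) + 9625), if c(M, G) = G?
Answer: -1/16509 ≈ -6.0573e-5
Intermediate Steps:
z(S) = -108 - 154*S**2
1/(z(c(18, 13)) + 9625) = 1/((-108 - 154*13**2) + 9625) = 1/((-108 - 154*169) + 9625) = 1/((-108 - 26026) + 9625) = 1/(-26134 + 9625) = 1/(-16509) = -1/16509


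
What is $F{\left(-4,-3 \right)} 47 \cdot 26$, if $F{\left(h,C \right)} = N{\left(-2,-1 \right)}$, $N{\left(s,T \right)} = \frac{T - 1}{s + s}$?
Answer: $611$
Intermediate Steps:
$N{\left(s,T \right)} = \frac{-1 + T}{2 s}$
$F{\left(h,C \right)} = \frac{1}{2}$ ($F{\left(h,C \right)} = \frac{-1 - 1}{2 \left(-2\right)} = \frac{1}{2} \left(- \frac{1}{2}\right) \left(-2\right) = \frac{1}{2}$)
$F{\left(-4,-3 \right)} 47 \cdot 26 = \frac{1}{2} \cdot 47 \cdot 26 = \frac{47}{2} \cdot 26 = 611$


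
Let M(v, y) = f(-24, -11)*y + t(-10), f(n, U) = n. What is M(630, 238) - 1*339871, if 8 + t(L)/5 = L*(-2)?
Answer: -345523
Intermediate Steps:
t(L) = -40 - 10*L (t(L) = -40 + 5*(L*(-2)) = -40 + 5*(-2*L) = -40 - 10*L)
M(v, y) = 60 - 24*y (M(v, y) = -24*y + (-40 - 10*(-10)) = -24*y + (-40 + 100) = -24*y + 60 = 60 - 24*y)
M(630, 238) - 1*339871 = (60 - 24*238) - 1*339871 = (60 - 5712) - 339871 = -5652 - 339871 = -345523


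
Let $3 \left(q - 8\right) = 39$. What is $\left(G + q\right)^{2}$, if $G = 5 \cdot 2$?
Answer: $961$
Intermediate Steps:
$q = 21$ ($q = 8 + \frac{1}{3} \cdot 39 = 8 + 13 = 21$)
$G = 10$
$\left(G + q\right)^{2} = \left(10 + 21\right)^{2} = 31^{2} = 961$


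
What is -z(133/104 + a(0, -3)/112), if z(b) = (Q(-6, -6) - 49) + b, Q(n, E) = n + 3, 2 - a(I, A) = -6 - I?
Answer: 36873/728 ≈ 50.650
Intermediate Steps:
a(I, A) = 8 + I (a(I, A) = 2 - (-6 - I) = 2 + (6 + I) = 8 + I)
Q(n, E) = 3 + n
z(b) = -52 + b (z(b) = ((3 - 6) - 49) + b = (-3 - 49) + b = -52 + b)
-z(133/104 + a(0, -3)/112) = -(-52 + (133/104 + (8 + 0)/112)) = -(-52 + (133*(1/104) + 8*(1/112))) = -(-52 + (133/104 + 1/14)) = -(-52 + 983/728) = -1*(-36873/728) = 36873/728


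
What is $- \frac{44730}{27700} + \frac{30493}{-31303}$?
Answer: $- \frac{224483929}{86709310} \approx -2.5889$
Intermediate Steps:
$- \frac{44730}{27700} + \frac{30493}{-31303} = \left(-44730\right) \frac{1}{27700} + 30493 \left(- \frac{1}{31303}\right) = - \frac{4473}{2770} - \frac{30493}{31303} = - \frac{224483929}{86709310}$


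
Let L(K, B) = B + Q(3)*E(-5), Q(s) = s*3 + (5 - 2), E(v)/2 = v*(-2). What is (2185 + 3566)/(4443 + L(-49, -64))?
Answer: 5751/4619 ≈ 1.2451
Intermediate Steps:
E(v) = -4*v (E(v) = 2*(v*(-2)) = 2*(-2*v) = -4*v)
Q(s) = 3 + 3*s (Q(s) = 3*s + 3 = 3 + 3*s)
L(K, B) = 240 + B (L(K, B) = B + (3 + 3*3)*(-4*(-5)) = B + (3 + 9)*20 = B + 12*20 = B + 240 = 240 + B)
(2185 + 3566)/(4443 + L(-49, -64)) = (2185 + 3566)/(4443 + (240 - 64)) = 5751/(4443 + 176) = 5751/4619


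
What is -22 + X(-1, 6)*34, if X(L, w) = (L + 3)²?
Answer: 114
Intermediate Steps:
X(L, w) = (3 + L)²
-22 + X(-1, 6)*34 = -22 + (3 - 1)²*34 = -22 + 2²*34 = -22 + 4*34 = -22 + 136 = 114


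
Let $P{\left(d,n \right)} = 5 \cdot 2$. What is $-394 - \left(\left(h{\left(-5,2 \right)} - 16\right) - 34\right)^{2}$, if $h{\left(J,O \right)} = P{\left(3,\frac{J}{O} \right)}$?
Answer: $-1994$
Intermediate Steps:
$P{\left(d,n \right)} = 10$
$h{\left(J,O \right)} = 10$
$-394 - \left(\left(h{\left(-5,2 \right)} - 16\right) - 34\right)^{2} = -394 - \left(\left(10 - 16\right) - 34\right)^{2} = -394 - \left(-6 - 34\right)^{2} = -394 - \left(-40\right)^{2} = -394 - 1600 = -1994$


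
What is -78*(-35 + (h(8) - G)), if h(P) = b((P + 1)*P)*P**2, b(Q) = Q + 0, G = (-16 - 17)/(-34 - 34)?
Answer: -12126309/34 ≈ -3.5666e+5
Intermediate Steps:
G = 33/68 (G = -33/(-68) = -33*(-1/68) = 33/68 ≈ 0.48529)
b(Q) = Q
h(P) = P**3*(1 + P) (h(P) = ((P + 1)*P)*P**2 = ((1 + P)*P)*P**2 = (P*(1 + P))*P**2 = P**3*(1 + P))
-78*(-35 + (h(8) - G)) = -78*(-35 + (8**3*(1 + 8) - 1*33/68)) = -78*(-35 + (512*9 - 33/68)) = -78*(-35 + (4608 - 33/68)) = -78*(-35 + 313311/68) = -78*310931/68 = -12126309/34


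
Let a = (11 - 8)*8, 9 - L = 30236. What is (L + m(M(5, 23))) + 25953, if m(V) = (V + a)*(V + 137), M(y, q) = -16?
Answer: -3306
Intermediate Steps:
L = -30227 (L = 9 - 1*30236 = 9 - 30236 = -30227)
a = 24 (a = 3*8 = 24)
m(V) = (24 + V)*(137 + V) (m(V) = (V + 24)*(V + 137) = (24 + V)*(137 + V))
(L + m(M(5, 23))) + 25953 = (-30227 + (3288 + (-16)**2 + 161*(-16))) + 25953 = (-30227 + (3288 + 256 - 2576)) + 25953 = (-30227 + 968) + 25953 = -29259 + 25953 = -3306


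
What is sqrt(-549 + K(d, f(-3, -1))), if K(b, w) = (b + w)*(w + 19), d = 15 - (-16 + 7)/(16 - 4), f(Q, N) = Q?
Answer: I*sqrt(345) ≈ 18.574*I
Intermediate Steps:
d = 63/4 (d = 15 - (-9)/12 = 15 - 1*(-3/4) = 15 + 3/4 = 63/4 ≈ 15.750)
K(b, w) = (19 + w)*(b + w) (K(b, w) = (b + w)*(19 + w) = (19 + w)*(b + w))
sqrt(-549 + K(d, f(-3, -1))) = sqrt(-549 + ((-3)**2 + 19*(63/4) + 19*(-3) + (63/4)*(-3))) = sqrt(-549 + (9 + 1197/4 - 57 - 189/4)) = sqrt(-549 + 204) = sqrt(-345) = I*sqrt(345)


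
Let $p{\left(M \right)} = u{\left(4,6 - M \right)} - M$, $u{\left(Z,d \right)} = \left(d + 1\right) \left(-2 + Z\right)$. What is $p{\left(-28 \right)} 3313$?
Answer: $324674$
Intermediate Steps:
$u{\left(Z,d \right)} = \left(1 + d\right) \left(-2 + Z\right)$
$p{\left(M \right)} = 14 - 3 M$ ($p{\left(M \right)} = \left(-2 + 4 - 2 \left(6 - M\right) + 4 \left(6 - M\right)\right) - M = \left(-2 + 4 + \left(-12 + 2 M\right) - \left(-24 + 4 M\right)\right) - M = \left(14 - 2 M\right) - M = 14 - 3 M$)
$p{\left(-28 \right)} 3313 = \left(14 - -84\right) 3313 = \left(14 + 84\right) 3313 = 98 \cdot 3313 = 324674$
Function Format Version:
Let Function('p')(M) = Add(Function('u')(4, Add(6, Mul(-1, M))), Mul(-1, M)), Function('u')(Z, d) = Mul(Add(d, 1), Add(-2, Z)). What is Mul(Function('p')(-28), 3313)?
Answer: 324674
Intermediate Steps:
Function('u')(Z, d) = Mul(Add(1, d), Add(-2, Z))
Function('p')(M) = Add(14, Mul(-3, M)) (Function('p')(M) = Add(Add(-2, 4, Mul(-2, Add(6, Mul(-1, M))), Mul(4, Add(6, Mul(-1, M)))), Mul(-1, M)) = Add(Add(-2, 4, Add(-12, Mul(2, M)), Add(24, Mul(-4, M))), Mul(-1, M)) = Add(Add(14, Mul(-2, M)), Mul(-1, M)) = Add(14, Mul(-3, M)))
Mul(Function('p')(-28), 3313) = Mul(Add(14, Mul(-3, -28)), 3313) = Mul(Add(14, 84), 3313) = Mul(98, 3313) = 324674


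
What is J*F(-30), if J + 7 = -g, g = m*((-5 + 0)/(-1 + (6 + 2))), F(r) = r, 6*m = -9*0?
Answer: 210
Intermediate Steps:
m = 0 (m = (-9*0)/6 = (⅙)*0 = 0)
g = 0 (g = 0*((-5 + 0)/(-1 + (6 + 2))) = 0*(-5/(-1 + 8)) = 0*(-5/7) = 0)
J = -7 (J = -7 - 1*0 = -7 + 0 = -7)
J*F(-30) = -7*(-30) = 210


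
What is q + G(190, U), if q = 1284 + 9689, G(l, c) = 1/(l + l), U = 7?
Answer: 4169741/380 ≈ 10973.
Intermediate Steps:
G(l, c) = 1/(2*l)
q = 10973
q + G(190, U) = 10973 + (½)/190 = 10973 + (½)*(1/190) = 10973 + 1/380 = 4169741/380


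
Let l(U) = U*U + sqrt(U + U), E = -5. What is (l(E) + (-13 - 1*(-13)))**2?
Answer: (25 + I*sqrt(10))**2 ≈ 615.0 + 158.11*I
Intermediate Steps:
l(U) = U**2 + sqrt(2)*sqrt(U) (l(U) = U**2 + sqrt(2*U) = U**2 + sqrt(2)*sqrt(U))
(l(E) + (-13 - 1*(-13)))**2 = (((-5)**2 + sqrt(2)*sqrt(-5)) + (-13 - 1*(-13)))**2 = ((25 + sqrt(2)*(I*sqrt(5))) + (-13 + 13))**2 = ((25 + I*sqrt(10)) + 0)**2 = (25 + I*sqrt(10))**2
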